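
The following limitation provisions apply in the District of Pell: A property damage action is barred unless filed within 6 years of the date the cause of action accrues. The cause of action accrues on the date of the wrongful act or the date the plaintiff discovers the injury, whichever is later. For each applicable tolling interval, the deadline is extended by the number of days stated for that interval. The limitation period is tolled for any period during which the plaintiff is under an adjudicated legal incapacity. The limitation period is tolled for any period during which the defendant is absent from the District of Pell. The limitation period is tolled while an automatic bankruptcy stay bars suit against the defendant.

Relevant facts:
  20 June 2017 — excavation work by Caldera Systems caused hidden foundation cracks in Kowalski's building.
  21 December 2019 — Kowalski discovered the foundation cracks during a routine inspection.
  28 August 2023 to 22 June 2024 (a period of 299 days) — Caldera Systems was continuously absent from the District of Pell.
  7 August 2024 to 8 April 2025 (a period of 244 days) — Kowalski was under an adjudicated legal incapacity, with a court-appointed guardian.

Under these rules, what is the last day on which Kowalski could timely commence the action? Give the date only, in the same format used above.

The claim accrued on 21 December 2019 — the later of the 20 June 2017 act and the 21 December 2019 discovery.
6 years from 21 December 2019 is 21 December 2025.
The period was tolled for 299 days by the defendant's absence from the jurisdiction (28 August 2023 to 22 June 2024), pushing the deadline to 16 October 2026.
The period was tolled for 244 days by the plaintiff's legal incapacity (7 August 2024 to 8 April 2025), pushing the deadline to 17 June 2027.

17 June 2027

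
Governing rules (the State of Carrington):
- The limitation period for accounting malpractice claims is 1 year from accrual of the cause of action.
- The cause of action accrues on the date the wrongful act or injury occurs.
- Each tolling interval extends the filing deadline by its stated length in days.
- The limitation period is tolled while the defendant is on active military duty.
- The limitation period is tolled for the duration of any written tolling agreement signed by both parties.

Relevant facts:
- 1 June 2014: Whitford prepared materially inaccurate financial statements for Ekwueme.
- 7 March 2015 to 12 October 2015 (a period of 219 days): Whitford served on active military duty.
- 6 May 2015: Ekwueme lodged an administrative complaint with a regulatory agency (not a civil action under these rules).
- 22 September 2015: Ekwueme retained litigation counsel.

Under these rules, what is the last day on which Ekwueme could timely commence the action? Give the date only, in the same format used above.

6 January 2016

The claim accrued on 1 June 2014, when the wrongful act occurred.
Adding the 1 year base period to 1 June 2014 gives a deadline of 1 June 2015, before any tolling.
Because the defendant's active military service ran from 7 March 2015 to 12 October 2015, the deadline is extended by 219 days to 6 January 2016.
The other events in the timeline have no effect on the limitation period under the stated rules.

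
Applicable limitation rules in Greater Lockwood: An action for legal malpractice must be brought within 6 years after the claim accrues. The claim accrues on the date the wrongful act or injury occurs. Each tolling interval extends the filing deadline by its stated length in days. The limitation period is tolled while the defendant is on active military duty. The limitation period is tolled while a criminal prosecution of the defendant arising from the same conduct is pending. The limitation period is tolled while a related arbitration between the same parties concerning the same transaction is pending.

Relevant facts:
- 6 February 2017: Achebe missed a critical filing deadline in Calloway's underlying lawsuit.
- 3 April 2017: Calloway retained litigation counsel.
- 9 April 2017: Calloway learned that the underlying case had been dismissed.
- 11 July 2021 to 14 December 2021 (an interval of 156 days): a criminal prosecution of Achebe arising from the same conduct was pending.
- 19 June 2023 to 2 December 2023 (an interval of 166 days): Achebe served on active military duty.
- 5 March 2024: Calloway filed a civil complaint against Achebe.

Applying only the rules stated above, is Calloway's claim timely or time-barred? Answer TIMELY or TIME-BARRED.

The claim accrued on 6 February 2017, when the wrongful act occurred; under the stated occurrence rule the 9 April 2017 discovery does not delay accrual.
Adding the 6 years base period to 6 February 2017 gives a deadline of 6 February 2023, before any tolling.
The period was tolled for 156 days by the pending criminal prosecution (11 July 2021 to 14 December 2021), pushing the deadline to 12 July 2023.
The period was tolled for 166 days by the defendant's active military service (19 June 2023 to 2 December 2023), pushing the deadline to 25 December 2023.
Nothing else in the chronology tolls or restarts the period.
Calloway filed on 5 March 2024, after the 25 December 2023 deadline, so the action is time-barred.

TIME-BARRED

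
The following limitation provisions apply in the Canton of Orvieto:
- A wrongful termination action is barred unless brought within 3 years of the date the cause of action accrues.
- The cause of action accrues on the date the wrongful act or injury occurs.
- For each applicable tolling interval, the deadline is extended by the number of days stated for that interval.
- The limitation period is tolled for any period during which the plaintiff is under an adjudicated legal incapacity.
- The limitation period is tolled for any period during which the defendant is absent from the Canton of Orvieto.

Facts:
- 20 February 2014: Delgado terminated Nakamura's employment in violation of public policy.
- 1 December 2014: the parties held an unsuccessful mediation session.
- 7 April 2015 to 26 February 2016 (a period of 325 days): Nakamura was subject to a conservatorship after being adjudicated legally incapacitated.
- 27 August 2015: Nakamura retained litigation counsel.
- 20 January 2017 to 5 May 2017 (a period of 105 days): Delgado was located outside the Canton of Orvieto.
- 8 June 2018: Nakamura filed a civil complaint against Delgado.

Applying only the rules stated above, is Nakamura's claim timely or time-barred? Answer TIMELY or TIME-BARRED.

The cause of action accrued on 20 February 2014, the date of the act.
3 years from 20 February 2014 is 20 February 2017.
The period was tolled for 325 days by the plaintiff's legal incapacity (7 April 2015 to 26 February 2016), pushing the deadline to 11 January 2018.
Because the defendant's absence from the jurisdiction ran from 20 January 2017 to 5 May 2017, the deadline is extended by 105 days to 26 April 2018.
None of the other events listed affects the running of the period under the stated rules.
Filing on 8 June 2018 missed the 26 April 2018 deadline — the action is time-barred.

TIME-BARRED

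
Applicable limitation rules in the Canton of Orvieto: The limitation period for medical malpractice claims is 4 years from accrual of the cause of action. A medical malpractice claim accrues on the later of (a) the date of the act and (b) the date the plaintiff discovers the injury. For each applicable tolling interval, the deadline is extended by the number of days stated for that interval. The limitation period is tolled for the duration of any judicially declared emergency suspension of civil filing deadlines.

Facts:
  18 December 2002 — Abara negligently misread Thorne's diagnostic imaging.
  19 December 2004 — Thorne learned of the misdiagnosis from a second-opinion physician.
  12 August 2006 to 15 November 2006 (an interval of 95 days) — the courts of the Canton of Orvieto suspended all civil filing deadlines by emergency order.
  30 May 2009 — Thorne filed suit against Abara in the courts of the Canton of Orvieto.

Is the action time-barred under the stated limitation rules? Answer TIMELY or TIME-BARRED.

Because discovery on 19 December 2004 post-dates the 18 December 2002 act, accrual under the later-of rule falls on 19 December 2004.
Adding the 4 years base period to 19 December 2004 gives a deadline of 19 December 2008, before any tolling.
The period was tolled for 95 days by the emergency suspension of filing deadlines (12 August 2006 to 15 November 2006), pushing the deadline to 24 March 2009.
Thorne filed on 30 May 2009, after the 24 March 2009 deadline, so the action is time-barred.

TIME-BARRED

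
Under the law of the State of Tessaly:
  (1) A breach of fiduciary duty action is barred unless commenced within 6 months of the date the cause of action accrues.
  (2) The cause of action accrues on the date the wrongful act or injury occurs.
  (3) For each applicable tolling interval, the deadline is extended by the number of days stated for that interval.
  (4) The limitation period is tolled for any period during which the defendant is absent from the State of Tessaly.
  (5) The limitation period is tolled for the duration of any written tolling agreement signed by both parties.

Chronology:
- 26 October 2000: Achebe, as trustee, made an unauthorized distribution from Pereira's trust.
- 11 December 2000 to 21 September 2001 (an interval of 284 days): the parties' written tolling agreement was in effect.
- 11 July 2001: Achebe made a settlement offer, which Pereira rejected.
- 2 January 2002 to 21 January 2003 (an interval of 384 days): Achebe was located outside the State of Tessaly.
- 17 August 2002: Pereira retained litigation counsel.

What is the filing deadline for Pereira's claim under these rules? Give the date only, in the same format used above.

23 February 2003

The cause of action accrued on 26 October 2000, the date of the act.
The untolled deadline — 6 months after 26 October 2000 — is 26 April 2001.
Because the written tolling agreement ran from 11 December 2000 to 21 September 2001, the deadline is extended by 284 days to 4 February 2002.
The defendant's absence from the jurisdiction from 2 January 2002 to 21 January 2003 tolled the period for 384 days, extending the deadline to 23 February 2003.
The other events in the timeline have no effect on the limitation period under the stated rules.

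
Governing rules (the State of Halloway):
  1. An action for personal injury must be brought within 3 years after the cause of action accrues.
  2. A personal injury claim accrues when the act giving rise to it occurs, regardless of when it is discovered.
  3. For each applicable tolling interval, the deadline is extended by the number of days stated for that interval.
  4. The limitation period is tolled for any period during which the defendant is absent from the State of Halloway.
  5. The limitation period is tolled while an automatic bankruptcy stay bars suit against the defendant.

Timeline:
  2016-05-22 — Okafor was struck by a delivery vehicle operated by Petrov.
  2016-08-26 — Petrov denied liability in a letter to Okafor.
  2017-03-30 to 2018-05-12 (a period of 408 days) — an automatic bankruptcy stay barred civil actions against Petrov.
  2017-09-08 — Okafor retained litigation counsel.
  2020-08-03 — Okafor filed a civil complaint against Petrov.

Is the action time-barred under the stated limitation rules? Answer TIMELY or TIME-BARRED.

TIME-BARRED

The claim accrued on 2016-05-22, when the wrongful act occurred.
Adding the 3 years base period to 2016-05-22 gives a deadline of 2019-05-22, before any tolling.
The automatic bankruptcy stay from 2017-03-30 to 2018-05-12 tolled the period for 408 days, extending the deadline to 2020-07-03.
Nothing else in the chronology tolls or restarts the period.
Filing on 2020-08-03 missed the 2020-07-03 deadline — the action is time-barred.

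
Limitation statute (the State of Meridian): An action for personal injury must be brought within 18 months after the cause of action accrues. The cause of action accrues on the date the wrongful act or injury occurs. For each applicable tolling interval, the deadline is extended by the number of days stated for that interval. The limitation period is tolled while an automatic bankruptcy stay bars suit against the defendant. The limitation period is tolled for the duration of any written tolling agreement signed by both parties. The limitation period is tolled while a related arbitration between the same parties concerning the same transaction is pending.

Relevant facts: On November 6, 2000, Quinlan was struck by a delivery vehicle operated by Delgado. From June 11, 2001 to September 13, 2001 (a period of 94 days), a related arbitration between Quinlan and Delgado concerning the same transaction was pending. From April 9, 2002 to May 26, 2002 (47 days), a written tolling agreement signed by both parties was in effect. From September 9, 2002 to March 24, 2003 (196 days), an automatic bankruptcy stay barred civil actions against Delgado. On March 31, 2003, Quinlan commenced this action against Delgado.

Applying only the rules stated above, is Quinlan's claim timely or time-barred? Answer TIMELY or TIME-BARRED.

The limitation period began to run on November 6, 2000.
Adding the 18 months base period to November 6, 2000 gives a deadline of May 6, 2002, before any tolling.
The pending related arbitration from June 11, 2001 to September 13, 2001 tolled the period for 94 days, extending the deadline to August 8, 2002.
The period was tolled for 47 days by the written tolling agreement (April 9, 2002 to May 26, 2002), pushing the deadline to September 24, 2002.
The automatic bankruptcy stay from September 9, 2002 to March 24, 2003 tolled the period for 196 days, extending the deadline to April 8, 2003.
Filing on March 31, 2003 beat the April 8, 2003 deadline — the action is timely.

TIMELY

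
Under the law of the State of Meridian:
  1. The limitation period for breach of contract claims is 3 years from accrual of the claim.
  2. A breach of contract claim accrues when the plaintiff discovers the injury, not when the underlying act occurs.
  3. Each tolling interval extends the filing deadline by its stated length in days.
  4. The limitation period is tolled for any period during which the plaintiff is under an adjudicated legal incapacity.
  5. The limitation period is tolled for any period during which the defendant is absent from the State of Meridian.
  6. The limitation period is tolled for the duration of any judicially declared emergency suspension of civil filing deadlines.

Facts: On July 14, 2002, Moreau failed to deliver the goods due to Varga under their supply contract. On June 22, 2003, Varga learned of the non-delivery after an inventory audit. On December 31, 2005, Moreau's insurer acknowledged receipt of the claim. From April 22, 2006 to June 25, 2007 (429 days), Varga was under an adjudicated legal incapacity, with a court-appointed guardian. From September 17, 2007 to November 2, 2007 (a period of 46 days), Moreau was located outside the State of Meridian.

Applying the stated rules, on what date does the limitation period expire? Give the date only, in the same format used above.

Under the discovery rule, the claim accrued on June 22, 2003, when Varga discovered the injury — not on the July 14, 2002 date of the underlying act.
Adding the 3 years base period to June 22, 2003 gives a deadline of June 22, 2006, before any tolling.
The plaintiff's legal incapacity from April 22, 2006 to June 25, 2007 tolled the period for 429 days, extending the deadline to August 25, 2007.
By the time the defendant's absence from the jurisdiction began on September 17, 2007, the limitation period had already expired on August 25, 2007; that interval cannot revive it.
None of the other events listed affects the running of the period under the stated rules.

August 25, 2007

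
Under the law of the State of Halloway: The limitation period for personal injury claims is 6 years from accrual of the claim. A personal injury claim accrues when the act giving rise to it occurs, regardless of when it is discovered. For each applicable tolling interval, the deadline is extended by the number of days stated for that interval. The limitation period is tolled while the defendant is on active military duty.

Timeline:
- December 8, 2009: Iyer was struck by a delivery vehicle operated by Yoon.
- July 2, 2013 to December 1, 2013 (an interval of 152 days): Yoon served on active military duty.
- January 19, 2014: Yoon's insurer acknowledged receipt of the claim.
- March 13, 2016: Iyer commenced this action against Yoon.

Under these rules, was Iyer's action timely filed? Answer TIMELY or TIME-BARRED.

The claim accrued on December 8, 2009, the date of the act.
The untolled deadline — 6 years after December 8, 2009 — is December 8, 2015.
The period was tolled for 152 days by the defendant's active military service (July 2, 2013 to December 1, 2013), pushing the deadline to May 8, 2016.
The other events in the timeline have no effect on the limitation period under the stated rules.
Filing on March 13, 2016 beat the May 8, 2016 deadline — the action is timely.

TIMELY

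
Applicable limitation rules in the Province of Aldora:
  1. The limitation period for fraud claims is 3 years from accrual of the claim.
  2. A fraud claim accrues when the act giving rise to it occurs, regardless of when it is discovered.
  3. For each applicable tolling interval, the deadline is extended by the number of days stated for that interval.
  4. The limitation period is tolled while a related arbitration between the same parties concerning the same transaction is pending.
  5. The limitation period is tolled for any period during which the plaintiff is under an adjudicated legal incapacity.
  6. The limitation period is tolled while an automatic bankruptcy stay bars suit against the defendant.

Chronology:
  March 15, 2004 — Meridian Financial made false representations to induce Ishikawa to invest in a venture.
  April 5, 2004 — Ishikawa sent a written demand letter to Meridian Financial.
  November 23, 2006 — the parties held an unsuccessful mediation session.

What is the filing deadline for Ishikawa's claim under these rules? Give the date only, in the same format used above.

March 15, 2007

The claim accrued on March 15, 2004, when the wrongful act occurred.
3 years from March 15, 2004 is March 15, 2007.
Nothing else in the chronology tolls or restarts the period.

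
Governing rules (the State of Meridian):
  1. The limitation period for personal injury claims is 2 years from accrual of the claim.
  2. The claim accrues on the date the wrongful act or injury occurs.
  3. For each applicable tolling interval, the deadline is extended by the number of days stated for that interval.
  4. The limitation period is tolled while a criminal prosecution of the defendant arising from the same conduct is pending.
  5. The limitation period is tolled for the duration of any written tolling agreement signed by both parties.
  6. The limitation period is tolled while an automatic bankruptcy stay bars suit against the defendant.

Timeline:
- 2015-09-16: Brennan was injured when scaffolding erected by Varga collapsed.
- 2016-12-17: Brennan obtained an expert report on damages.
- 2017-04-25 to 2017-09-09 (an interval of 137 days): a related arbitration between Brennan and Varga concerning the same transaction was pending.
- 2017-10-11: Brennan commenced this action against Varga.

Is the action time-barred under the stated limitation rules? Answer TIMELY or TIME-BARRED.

The limitation period began to run on 2015-09-16.
Adding the 2 years base period to 2015-09-16 gives a deadline of 2017-09-16, before any tolling.
Although a pending arbitration ran from 2017-04-25 to 2017-09-09, the stated rules do not make that a tolling event, so it is disregarded.
Nothing else in the chronology tolls or restarts the period.
The 2017-10-11 filing falls after the 2017-09-16 deadline; the claim is time-barred.

TIME-BARRED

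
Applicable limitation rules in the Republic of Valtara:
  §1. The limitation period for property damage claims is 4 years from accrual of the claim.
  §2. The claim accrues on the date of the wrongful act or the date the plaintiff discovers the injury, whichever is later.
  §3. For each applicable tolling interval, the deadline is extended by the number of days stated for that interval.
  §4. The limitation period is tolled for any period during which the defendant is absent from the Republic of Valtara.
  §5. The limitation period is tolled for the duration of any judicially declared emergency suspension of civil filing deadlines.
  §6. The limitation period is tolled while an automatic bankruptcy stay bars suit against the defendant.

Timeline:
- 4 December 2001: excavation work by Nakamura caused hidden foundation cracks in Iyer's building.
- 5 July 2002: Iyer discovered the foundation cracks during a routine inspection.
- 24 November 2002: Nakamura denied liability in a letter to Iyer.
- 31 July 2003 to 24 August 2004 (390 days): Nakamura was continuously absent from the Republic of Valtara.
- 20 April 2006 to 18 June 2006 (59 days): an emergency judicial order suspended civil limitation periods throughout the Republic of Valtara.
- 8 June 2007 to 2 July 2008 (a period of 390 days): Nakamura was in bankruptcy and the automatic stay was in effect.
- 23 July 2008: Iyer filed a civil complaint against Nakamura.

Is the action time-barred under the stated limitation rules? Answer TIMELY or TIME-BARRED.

TIMELY

Because discovery on 5 July 2002 post-dates the 4 December 2001 act, accrual under the later-of rule falls on 5 July 2002.
4 years from 5 July 2002 is 5 July 2006.
Because the defendant's absence from the jurisdiction ran from 31 July 2003 to 24 August 2004, the deadline is extended by 390 days to 30 July 2007.
The period was tolled for 59 days by the emergency suspension of filing deadlines (20 April 2006 to 18 June 2006), pushing the deadline to 27 September 2007.
The period was tolled for 390 days by the automatic bankruptcy stay (8 June 2007 to 2 July 2008), pushing the deadline to 21 October 2008.
The other events in the timeline have no effect on the limitation period under the stated rules.
The 23 July 2008 filing precedes the 21 October 2008 deadline; the claim is timely.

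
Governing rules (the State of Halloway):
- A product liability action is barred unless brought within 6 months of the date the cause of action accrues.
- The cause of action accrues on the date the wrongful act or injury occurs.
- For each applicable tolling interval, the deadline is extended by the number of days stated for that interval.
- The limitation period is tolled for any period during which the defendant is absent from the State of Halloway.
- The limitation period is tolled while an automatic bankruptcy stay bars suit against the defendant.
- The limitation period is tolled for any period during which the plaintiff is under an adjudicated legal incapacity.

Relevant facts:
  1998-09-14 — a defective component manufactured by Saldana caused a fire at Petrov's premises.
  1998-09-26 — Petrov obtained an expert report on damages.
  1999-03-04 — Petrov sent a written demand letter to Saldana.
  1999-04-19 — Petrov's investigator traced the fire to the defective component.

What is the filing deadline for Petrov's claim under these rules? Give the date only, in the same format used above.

1999-03-14

Because the rule ties accrual to occurrence, the claim accrued on 1998-09-14, not on the 1999-04-19 discovery date.
The untolled deadline — 6 months after 1998-09-14 — is 1999-03-14.
The other events in the timeline have no effect on the limitation period under the stated rules.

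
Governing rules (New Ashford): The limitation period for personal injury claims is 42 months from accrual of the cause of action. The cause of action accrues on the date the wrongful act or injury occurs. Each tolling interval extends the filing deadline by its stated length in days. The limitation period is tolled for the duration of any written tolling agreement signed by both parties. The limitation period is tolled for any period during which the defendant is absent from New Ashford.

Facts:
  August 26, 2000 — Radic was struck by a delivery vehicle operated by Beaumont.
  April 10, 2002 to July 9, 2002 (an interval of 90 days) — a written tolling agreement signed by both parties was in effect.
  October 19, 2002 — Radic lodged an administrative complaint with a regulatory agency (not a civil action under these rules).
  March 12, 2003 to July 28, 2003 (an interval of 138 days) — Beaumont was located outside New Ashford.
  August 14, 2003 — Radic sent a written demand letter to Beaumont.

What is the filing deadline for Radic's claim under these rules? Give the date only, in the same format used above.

The cause of action accrued on August 26, 2000, the date of the act.
Adding the 42 months base period to August 26, 2000 gives a deadline of February 26, 2004, before any tolling.
Because the written tolling agreement ran from April 10, 2002 to July 9, 2002, the deadline is extended by 90 days to May 26, 2004.
The period was tolled for 138 days by the defendant's absence from the jurisdiction (March 12, 2003 to July 28, 2003), pushing the deadline to October 11, 2004.
Nothing else in the chronology tolls or restarts the period.

October 11, 2004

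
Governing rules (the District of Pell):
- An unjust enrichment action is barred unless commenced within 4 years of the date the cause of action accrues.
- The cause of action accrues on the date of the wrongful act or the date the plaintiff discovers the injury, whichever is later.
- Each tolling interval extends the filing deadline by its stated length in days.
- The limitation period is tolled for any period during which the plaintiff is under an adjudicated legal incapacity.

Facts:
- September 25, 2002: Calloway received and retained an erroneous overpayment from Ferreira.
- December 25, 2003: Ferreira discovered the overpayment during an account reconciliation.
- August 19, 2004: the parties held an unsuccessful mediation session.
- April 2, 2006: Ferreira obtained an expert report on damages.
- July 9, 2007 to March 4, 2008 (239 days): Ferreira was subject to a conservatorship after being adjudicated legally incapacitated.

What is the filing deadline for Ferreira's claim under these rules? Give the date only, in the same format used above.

Because discovery on December 25, 2003 post-dates the September 25, 2002 act, accrual under the later-of rule falls on December 25, 2003.
Adding the 4 years base period to December 25, 2003 gives a deadline of December 25, 2007, before any tolling.
The plaintiff's legal incapacity from July 9, 2007 to March 4, 2008 tolled the period for 239 days, extending the deadline to August 20, 2008.
None of the other events listed affects the running of the period under the stated rules.

August 20, 2008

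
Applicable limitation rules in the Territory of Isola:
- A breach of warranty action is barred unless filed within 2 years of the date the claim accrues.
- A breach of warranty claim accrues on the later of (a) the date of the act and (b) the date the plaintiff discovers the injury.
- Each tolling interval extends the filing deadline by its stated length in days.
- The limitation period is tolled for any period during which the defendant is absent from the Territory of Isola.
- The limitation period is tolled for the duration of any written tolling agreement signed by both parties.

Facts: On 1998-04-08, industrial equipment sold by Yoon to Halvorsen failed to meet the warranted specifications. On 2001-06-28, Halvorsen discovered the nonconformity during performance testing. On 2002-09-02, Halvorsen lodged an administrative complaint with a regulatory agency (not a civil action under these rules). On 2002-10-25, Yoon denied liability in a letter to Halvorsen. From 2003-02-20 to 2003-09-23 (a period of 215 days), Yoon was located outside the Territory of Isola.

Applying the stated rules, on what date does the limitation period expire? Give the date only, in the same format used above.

2004-01-29

Because discovery on 2001-06-28 post-dates the 1998-04-08 act, accrual under the later-of rule falls on 2001-06-28.
2 years from 2001-06-28 is 2003-06-28.
Because the defendant's absence from the jurisdiction ran from 2003-02-20 to 2003-09-23, the deadline is extended by 215 days to 2004-01-29.
Nothing else in the chronology tolls or restarts the period.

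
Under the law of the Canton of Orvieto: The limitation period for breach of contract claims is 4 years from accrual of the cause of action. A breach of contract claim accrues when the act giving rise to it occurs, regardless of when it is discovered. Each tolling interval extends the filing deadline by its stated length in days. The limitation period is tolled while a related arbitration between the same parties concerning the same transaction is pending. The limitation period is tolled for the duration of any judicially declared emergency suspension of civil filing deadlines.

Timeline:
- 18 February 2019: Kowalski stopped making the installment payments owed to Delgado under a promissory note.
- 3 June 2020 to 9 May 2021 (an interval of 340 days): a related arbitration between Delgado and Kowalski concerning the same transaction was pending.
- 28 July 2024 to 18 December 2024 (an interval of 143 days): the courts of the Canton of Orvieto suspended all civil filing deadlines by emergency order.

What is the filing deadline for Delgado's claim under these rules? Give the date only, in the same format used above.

24 January 2024

The cause of action accrued on 18 February 2019, the date of the act.
The untolled deadline — 4 years after 18 February 2019 — is 18 February 2023.
The period was tolled for 340 days by the pending related arbitration (3 June 2020 to 9 May 2021), pushing the deadline to 24 January 2024.
The emergency suspension of filing deadlines from 28 July 2024 to 18 December 2024 began after the period had already run on 24 January 2024, so it has no tolling effect.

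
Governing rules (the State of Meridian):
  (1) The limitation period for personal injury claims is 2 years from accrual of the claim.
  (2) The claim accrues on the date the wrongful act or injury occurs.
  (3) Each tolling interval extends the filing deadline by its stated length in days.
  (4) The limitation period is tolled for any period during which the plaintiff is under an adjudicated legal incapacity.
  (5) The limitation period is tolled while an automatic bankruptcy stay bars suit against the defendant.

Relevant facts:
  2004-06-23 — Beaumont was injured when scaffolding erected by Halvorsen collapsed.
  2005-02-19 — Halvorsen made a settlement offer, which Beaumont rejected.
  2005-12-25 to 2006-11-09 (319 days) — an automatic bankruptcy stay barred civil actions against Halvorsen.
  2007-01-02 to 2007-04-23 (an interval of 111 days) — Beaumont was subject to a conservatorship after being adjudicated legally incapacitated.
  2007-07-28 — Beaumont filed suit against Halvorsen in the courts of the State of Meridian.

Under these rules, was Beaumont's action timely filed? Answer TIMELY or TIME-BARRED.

The limitation period began to run on 2004-06-23.
2 years from 2004-06-23 is 2006-06-23.
The period was tolled for 319 days by the automatic bankruptcy stay (2005-12-25 to 2006-11-09), pushing the deadline to 2007-05-08.
The plaintiff's legal incapacity from 2007-01-02 to 2007-04-23 tolled the period for 111 days, extending the deadline to 2007-08-27.
The other events in the timeline have no effect on the limitation period under the stated rules.
Filing on 2007-07-28 beat the 2007-08-27 deadline — the action is timely.

TIMELY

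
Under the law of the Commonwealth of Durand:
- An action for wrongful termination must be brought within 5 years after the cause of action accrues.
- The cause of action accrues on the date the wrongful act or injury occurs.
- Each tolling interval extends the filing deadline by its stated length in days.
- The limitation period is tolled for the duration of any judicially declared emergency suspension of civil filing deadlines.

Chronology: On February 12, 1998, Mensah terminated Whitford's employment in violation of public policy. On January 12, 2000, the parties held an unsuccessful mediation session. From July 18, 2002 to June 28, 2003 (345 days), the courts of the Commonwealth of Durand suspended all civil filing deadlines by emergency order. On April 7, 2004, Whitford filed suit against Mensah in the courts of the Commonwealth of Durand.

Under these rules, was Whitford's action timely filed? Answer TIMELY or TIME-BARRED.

TIME-BARRED

The limitation period began to run on February 12, 1998.
5 years from February 12, 1998 is February 12, 2003.
Because the emergency suspension of filing deadlines ran from July 18, 2002 to June 28, 2003, the deadline is extended by 345 days to January 23, 2004.
The other events in the timeline have no effect on the limitation period under the stated rules.
Filing on April 7, 2004 missed the January 23, 2004 deadline — the action is time-barred.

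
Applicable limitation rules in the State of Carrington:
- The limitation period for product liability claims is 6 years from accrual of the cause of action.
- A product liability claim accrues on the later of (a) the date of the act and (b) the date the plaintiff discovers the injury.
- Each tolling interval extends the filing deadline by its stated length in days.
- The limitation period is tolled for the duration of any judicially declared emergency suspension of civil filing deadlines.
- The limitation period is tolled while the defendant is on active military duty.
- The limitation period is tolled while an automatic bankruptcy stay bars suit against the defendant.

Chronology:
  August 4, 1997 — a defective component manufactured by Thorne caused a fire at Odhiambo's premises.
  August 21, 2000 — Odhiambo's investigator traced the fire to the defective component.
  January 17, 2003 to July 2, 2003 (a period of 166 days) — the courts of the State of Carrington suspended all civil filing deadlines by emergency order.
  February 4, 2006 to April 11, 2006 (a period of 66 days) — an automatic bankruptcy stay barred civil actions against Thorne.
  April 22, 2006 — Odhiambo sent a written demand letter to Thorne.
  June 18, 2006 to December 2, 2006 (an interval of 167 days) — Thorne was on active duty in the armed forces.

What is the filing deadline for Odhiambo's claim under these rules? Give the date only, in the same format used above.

Taking the later of the act (August 4, 1997) and discovery (August 21, 2000), the claim accrued on August 21, 2000.
Adding the 6 years base period to August 21, 2000 gives a deadline of August 21, 2006, before any tolling.
Because the emergency suspension of filing deadlines ran from January 17, 2003 to July 2, 2003, the deadline is extended by 166 days to February 3, 2007.
The period was tolled for 66 days by the automatic bankruptcy stay (February 4, 2006 to April 11, 2006), pushing the deadline to April 10, 2007.
The period was tolled for 167 days by the defendant's active military service (June 18, 2006 to December 2, 2006), pushing the deadline to September 24, 2007.
None of the other events listed affects the running of the period under the stated rules.

September 24, 2007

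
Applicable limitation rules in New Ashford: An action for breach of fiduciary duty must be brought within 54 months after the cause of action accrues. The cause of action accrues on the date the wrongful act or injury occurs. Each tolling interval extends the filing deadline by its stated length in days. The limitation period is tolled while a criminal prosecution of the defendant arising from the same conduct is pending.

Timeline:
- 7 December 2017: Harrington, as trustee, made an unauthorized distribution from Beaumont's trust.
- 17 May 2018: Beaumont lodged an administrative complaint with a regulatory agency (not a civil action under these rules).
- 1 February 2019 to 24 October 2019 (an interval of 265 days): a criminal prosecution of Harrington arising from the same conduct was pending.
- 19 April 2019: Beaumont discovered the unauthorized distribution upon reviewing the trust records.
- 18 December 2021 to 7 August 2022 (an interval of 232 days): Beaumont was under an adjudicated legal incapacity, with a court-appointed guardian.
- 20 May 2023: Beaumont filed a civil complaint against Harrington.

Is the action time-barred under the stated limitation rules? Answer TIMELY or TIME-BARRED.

TIME-BARRED

Accrual is governed by the date of the act, so the period began to run on 7 December 2017; the later discovery on 19 April 2019 is irrelevant under the stated rule.
The untolled deadline — 54 months after 7 December 2017 — is 7 June 2022.
Because the pending criminal prosecution ran from 1 February 2019 to 24 October 2019, the deadline is extended by 265 days to 27 February 2023.
No stated provision tolls the period for the plaintiff's incapacity, so the interval from 18 December 2021 to 7 August 2022 has no effect on the deadline.
None of the other events listed affects the running of the period under the stated rules.
The 20 May 2023 filing falls after the 27 February 2023 deadline; the claim is time-barred.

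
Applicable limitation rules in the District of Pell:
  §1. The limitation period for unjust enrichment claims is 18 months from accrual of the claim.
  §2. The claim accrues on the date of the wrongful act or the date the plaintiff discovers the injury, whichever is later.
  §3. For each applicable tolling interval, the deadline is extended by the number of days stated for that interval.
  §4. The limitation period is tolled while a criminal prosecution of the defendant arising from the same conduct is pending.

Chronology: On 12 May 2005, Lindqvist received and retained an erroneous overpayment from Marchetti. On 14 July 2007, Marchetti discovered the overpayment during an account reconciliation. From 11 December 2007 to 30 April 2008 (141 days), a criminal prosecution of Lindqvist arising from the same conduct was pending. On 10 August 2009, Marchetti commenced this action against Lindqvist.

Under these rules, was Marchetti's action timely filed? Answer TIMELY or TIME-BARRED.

TIME-BARRED

Because discovery on 14 July 2007 post-dates the 12 May 2005 act, accrual under the later-of rule falls on 14 July 2007.
18 months from 14 July 2007 is 14 January 2009.
The pending criminal prosecution from 11 December 2007 to 30 April 2008 tolled the period for 141 days, extending the deadline to 4 June 2009.
Marchetti filed on 10 August 2009, after the 4 June 2009 deadline, so the action is time-barred.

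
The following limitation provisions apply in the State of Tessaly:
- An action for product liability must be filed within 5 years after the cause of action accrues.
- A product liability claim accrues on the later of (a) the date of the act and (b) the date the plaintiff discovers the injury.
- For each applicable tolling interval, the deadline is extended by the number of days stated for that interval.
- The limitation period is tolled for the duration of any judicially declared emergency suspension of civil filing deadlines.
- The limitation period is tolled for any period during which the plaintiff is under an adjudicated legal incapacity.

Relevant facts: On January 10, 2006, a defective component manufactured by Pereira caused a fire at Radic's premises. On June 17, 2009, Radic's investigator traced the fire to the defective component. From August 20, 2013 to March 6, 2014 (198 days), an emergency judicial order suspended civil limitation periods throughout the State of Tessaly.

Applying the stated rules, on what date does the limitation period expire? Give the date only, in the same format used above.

January 1, 2015

The claim accrued on June 17, 2009 — the later of the January 10, 2006 act and the June 17, 2009 discovery.
Adding the 5 years base period to June 17, 2009 gives a deadline of June 17, 2014, before any tolling.
The period was tolled for 198 days by the emergency suspension of filing deadlines (August 20, 2013 to March 6, 2014), pushing the deadline to January 1, 2015.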